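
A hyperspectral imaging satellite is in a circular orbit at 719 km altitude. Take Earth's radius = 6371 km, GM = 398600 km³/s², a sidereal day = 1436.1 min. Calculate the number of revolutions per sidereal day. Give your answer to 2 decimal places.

Semi-major axis a = 6371 + 719 = 7090 km. Period T = 2π√(a³/μ) = 2π√(7090³/398600) = 5941.3 s = 99.02 min.
Orbits per sidereal day = 86166 / 5941.3 = 14.503.

14.50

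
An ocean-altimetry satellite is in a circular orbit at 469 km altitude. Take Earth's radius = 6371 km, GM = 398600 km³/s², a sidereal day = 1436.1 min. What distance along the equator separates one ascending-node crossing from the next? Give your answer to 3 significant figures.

2620 km

Semi-major axis a = 6371 + 469 = 6840 km. Period T = 2π√(a³/μ) = 2π√(6840³/398600) = 5629.8 s = 93.83 min.
During one orbit Earth rotates (5629.8 / 86166) × 360° = 23.52°.
At the equator that is 23.52° × (2π·6371/360) km/° = 23.52 × 111.2 = 2615 km.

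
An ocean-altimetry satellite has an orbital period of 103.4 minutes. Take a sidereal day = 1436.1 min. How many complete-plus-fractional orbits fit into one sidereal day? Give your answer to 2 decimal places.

13.89

T = 103.4 min = 6204.0 s.
Orbits per sidereal day = 86166 / 6204.0 = 13.889.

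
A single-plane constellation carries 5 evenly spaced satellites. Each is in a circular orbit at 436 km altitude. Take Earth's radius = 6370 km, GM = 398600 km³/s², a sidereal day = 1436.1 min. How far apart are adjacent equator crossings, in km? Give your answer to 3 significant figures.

Semi-major axis a = 6370 + 436 = 6806 km. Period T = 2π√(a³/μ) = 2π√(6806³/398600) = 5587.9 s = 93.13 min.
Single-satellite node shift = (5587.9/86166) × 360° = 23.35°.
With 5 satellites evenly phased, successive equator crossings are 23.35/5 = 4.669° apart.
That is 4.669 × 111.2 = 519 km at the equator.

519 km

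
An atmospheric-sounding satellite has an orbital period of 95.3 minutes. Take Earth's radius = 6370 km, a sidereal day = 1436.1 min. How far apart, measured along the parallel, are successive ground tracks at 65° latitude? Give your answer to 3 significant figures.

T = 95.3 min = 5718.0 s.
Node shift per orbit = (5718.0/86166) × 360° = 23.89°.
Equatorial spacing = 23.89 × 111.2 km/° = 2656 km.
At 65° latitude, spacing = 2656 × cos(65°) = 1122 km.

1120 km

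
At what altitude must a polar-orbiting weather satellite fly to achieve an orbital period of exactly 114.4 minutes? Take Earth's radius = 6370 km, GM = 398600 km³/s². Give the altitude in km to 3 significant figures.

T = 114.4 min = 6864.0 s.
From T = 2π√(a³/μ): a = (μ T²/4π²)^(1/3) = (398600 × 6864.0² / 4π²)^(1/3) = 7806 km.
Altitude h = a − R = 7806 − 6370 = 1436 km.

1440 km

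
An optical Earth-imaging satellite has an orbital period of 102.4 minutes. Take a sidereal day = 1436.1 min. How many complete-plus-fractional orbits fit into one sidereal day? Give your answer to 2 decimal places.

14.02

T = 102.4 min = 6144.0 s.
Orbits per sidereal day = 86166 / 6144.0 = 14.024.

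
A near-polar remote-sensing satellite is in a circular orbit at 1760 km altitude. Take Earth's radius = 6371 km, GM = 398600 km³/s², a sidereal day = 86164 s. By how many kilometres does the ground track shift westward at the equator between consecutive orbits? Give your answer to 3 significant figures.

Semi-major axis a = 6371 + 1760 = 8131 km. Period T = 2π√(a³/μ) = 2π√(8131³/398600) = 7296.7 s = 121.61 min.
During one orbit Earth rotates (7296.7 / 86164) × 360° = 30.49°.
At the equator that is 30.49° × (2π·6371/360) km/° = 30.49 × 111.2 = 3390 km.

3390 km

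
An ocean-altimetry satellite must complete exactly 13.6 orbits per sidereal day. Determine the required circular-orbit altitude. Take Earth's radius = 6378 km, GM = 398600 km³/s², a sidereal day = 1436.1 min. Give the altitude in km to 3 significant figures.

1020 km

Required period T = 86166 / 13.6 = 6335.7 s.
From T = 2π√(a³/μ): a = (μ T²/4π²)^(1/3) = (398600 × 6335.7² / 4π²)^(1/3) = 7400 km.
Altitude h = a − R = 7400 − 6378 = 1022 km.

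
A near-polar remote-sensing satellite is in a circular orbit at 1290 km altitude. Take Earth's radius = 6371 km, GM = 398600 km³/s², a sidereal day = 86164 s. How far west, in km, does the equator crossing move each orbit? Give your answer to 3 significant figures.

3100 km

Semi-major axis a = 6371 + 1290 = 7661 km. Period T = 2π√(a³/μ) = 2π√(7661³/398600) = 6673.3 s = 111.22 min.
During one orbit Earth rotates (6673.3 / 86164) × 360° = 27.88°.
At the equator that is 27.88° × (2π·6371/360) km/° = 27.88 × 111.2 = 3100 km.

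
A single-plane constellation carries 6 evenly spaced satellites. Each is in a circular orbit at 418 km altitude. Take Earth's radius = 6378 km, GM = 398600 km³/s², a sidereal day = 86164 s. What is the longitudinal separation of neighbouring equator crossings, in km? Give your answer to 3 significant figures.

432 km

Semi-major axis a = 6378 + 418 = 6796 km. Period T = 2π√(a³/μ) = 2π√(6796³/398600) = 5575.6 s = 92.93 min.
Single-satellite node shift = (5575.6/86164) × 360° = 23.30°.
With 6 satellites evenly phased, successive equator crossings are 23.30/6 = 3.883° apart.
That is 3.883 × 111.3 = 432 km at the equator.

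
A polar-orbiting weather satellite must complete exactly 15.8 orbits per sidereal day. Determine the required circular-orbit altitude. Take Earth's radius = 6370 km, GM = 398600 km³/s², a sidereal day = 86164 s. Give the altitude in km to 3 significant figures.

Required period T = 86164 / 15.8 = 5453.4 s.
From T = 2π√(a³/μ): a = (μ T²/4π²)^(1/3) = (398600 × 5453.4² / 4π²)^(1/3) = 6696 km.
Altitude h = a − R = 6696 − 6370 = 326 km.

326 km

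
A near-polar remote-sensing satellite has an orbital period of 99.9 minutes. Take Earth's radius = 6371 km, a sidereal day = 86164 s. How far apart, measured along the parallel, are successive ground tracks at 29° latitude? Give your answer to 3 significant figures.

2440 km

T = 99.9 min = 5994.0 s.
Node shift per orbit = (5994.0/86164) × 360° = 25.04°.
Equatorial spacing = 25.04 × 111.2 km/° = 2785 km.
At 29° latitude, spacing = 2785 × cos(29°) = 2436 km.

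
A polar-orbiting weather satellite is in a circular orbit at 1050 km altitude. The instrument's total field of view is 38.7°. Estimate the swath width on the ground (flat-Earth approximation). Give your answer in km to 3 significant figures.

737 km

Half-angle = 38.7°/2 = 19.35°.
Swath width ≈ 2h·tan(θ/2) = 2 × 1050 × tan(19.35°) = 737.5 km.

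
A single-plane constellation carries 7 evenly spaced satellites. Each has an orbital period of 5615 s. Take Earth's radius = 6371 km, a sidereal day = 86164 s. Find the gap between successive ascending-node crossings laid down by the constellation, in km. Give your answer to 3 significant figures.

373 km

Single-satellite node shift = (5615.0/86164) × 360° = 23.46°.
With 7 satellites evenly phased, successive equator crossings are 23.46/7 = 3.351° apart.
That is 3.351 × 111.2 = 373 km at the equator.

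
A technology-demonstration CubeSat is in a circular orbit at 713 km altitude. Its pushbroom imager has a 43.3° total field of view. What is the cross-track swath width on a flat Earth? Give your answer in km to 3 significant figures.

Half-angle = 43.3°/2 = 21.65°.
Swath width ≈ 2h·tan(θ/2) = 2 × 713 × tan(21.65°) = 566.0 km.

566 km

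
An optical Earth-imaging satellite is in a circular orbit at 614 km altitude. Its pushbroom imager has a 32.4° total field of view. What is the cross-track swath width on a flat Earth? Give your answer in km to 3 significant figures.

357 km

Half-angle = 32.4°/2 = 16.2°.
Swath width ≈ 2h·tan(θ/2) = 2 × 614 × tan(16.2°) = 356.8 km.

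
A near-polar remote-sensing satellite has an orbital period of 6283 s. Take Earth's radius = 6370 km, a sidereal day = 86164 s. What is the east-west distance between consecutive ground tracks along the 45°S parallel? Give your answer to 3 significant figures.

Node shift per orbit = (6283.0/86164) × 360° = 26.25°.
Equatorial spacing = 26.25 × 111.2 km/° = 2919 km.
At 45° latitude, spacing = 2919 × cos(45°) = 2064 km.

2060 km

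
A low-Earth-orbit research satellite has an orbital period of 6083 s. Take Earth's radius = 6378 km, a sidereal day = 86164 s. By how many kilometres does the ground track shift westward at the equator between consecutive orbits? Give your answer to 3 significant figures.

2830 km

During one orbit Earth rotates (6083.0 / 86164) × 360° = 25.42°.
At the equator that is 25.42° × (2π·6378/360) km/° = 25.42 × 111.3 = 2829 km.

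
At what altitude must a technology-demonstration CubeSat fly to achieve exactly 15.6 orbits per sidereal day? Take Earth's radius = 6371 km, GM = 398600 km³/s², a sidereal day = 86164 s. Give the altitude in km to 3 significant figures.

382 km

Required period T = 86164 / 15.6 = 5523.3 s.
From T = 2π√(a³/μ): a = (μ T²/4π²)^(1/3) = (398600 × 5523.3² / 4π²)^(1/3) = 6753 km.
Altitude h = a − R = 6753 − 6371 = 382 km.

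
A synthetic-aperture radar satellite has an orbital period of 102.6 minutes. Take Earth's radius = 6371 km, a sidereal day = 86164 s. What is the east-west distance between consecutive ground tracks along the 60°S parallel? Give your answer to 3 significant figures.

T = 102.6 min = 6156.0 s.
Node shift per orbit = (6156.0/86164) × 360° = 25.72°.
Equatorial spacing = 25.72 × 111.2 km/° = 2860 km.
At 60° latitude, spacing = 2860 × cos(60°) = 1430 km.

1430 km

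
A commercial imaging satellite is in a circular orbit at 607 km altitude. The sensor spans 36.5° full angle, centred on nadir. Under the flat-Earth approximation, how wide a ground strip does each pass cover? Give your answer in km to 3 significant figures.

400 km

Half-angle = 36.5°/2 = 18.25°.
Swath width ≈ 2h·tan(θ/2) = 2 × 607 × tan(18.25°) = 400.3 km.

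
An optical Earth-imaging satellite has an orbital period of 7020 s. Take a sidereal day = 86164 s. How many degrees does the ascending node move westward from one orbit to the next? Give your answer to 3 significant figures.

During one orbit Earth rotates (7020.0 / 86164) × 360° = 29.33°.

29.3°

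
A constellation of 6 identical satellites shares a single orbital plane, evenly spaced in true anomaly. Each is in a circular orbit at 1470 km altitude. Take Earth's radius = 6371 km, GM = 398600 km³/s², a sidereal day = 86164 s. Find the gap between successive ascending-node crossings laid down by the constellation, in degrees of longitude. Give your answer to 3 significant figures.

4.81°

Semi-major axis a = 6371 + 1470 = 7841 km. Period T = 2π√(a³/μ) = 2π√(7841³/398600) = 6909.8 s = 115.16 min.
Single-satellite node shift = (6909.8/86164) × 360° = 28.87°.
With 6 satellites evenly phased, successive equator crossings are 28.87/6 = 4.812° apart.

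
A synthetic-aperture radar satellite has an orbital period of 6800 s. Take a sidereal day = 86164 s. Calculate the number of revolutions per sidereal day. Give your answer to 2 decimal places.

Orbits per sidereal day = 86164 / 6800.0 = 12.671.

12.67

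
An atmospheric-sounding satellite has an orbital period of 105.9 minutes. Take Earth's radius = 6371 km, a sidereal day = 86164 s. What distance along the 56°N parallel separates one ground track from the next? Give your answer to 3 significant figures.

T = 105.9 min = 6354.0 s.
Node shift per orbit = (6354.0/86164) × 360° = 26.55°.
Equatorial spacing = 26.55 × 111.2 km/° = 2952 km.
At 56° latitude, spacing = 2952 × cos(56°) = 1651 km.

1650 km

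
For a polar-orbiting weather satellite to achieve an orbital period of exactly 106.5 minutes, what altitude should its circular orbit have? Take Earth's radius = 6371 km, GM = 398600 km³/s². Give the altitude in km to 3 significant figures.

1070 km

T = 106.5 min = 6390.0 s.
From T = 2π√(a³/μ): a = (μ T²/4π²)^(1/3) = (398600 × 6390.0² / 4π²)^(1/3) = 7443 km.
Altitude h = a − R = 7443 − 6371 = 1072 km.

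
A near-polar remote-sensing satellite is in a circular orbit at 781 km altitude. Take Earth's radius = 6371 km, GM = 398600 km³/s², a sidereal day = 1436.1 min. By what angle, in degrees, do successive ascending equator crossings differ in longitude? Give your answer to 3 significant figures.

Semi-major axis a = 6371 + 781 = 7152 km. Period T = 2π√(a³/μ) = 2π√(7152³/398600) = 6019.4 s = 100.32 min.
During one orbit Earth rotates (6019.4 / 86166) × 360° = 25.15°.

25.1°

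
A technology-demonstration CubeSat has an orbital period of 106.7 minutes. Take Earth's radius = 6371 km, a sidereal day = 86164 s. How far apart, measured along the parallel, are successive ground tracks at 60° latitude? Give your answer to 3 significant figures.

T = 106.7 min = 6402.0 s.
Node shift per orbit = (6402.0/86164) × 360° = 26.75°.
Equatorial spacing = 26.75 × 111.2 km/° = 2974 km.
At 60° latitude, spacing = 2974 × cos(60°) = 1487 km.

1490 km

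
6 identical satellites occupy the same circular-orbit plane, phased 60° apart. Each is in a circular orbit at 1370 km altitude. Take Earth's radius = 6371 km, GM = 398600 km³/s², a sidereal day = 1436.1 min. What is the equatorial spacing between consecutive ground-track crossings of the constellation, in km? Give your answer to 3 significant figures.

Semi-major axis a = 6371 + 1370 = 7741 km. Period T = 2π√(a³/μ) = 2π√(7741³/398600) = 6778.1 s = 112.97 min.
Single-satellite node shift = (6778.1/86166) × 360° = 28.32°.
With 6 satellites evenly phased, successive equator crossings are 28.32/6 = 4.720° apart.
That is 4.720 × 111.2 = 525 km at the equator.

525 km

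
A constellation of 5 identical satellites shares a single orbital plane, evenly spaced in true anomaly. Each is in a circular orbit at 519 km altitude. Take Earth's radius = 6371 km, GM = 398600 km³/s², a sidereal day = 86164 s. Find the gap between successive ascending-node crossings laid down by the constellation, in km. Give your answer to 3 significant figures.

529 km

Semi-major axis a = 6371 + 519 = 6890 km. Period T = 2π√(a³/μ) = 2π√(6890³/398600) = 5691.7 s = 94.86 min.
Single-satellite node shift = (5691.7/86164) × 360° = 23.78°.
With 5 satellites evenly phased, successive equator crossings are 23.78/5 = 4.756° apart.
That is 4.756 × 111.2 = 529 km at the equator.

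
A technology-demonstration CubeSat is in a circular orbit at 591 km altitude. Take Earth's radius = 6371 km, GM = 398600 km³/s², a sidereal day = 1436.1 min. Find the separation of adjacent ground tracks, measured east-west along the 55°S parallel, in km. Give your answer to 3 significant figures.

Semi-major axis a = 6371 + 591 = 6962 km. Period T = 2π√(a³/μ) = 2π√(6962³/398600) = 5781.1 s = 96.35 min.
Node shift per orbit = (5781.1/86166) × 360° = 24.15°.
Equatorial spacing = 24.15 × 111.2 km/° = 2686 km.
At 55° latitude, spacing = 2686 × cos(55°) = 1540 km.

1540 km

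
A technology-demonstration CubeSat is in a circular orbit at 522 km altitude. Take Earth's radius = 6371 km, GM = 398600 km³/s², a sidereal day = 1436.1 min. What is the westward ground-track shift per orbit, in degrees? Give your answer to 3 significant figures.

23.8°

Semi-major axis a = 6371 + 522 = 6893 km. Period T = 2π√(a³/μ) = 2π√(6893³/398600) = 5695.4 s = 94.92 min.
During one orbit Earth rotates (5695.4 / 86166) × 360° = 23.80°.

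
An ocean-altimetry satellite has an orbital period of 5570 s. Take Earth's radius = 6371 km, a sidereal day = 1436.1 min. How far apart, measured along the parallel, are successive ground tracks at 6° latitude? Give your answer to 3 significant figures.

Node shift per orbit = (5570.0/86166) × 360° = 23.27°.
Equatorial spacing = 23.27 × 111.2 km/° = 2588 km.
At 6° latitude, spacing = 2588 × cos(6°) = 2573 km.

2570 km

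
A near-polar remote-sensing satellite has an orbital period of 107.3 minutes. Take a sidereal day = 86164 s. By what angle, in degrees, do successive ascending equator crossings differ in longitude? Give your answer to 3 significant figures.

T = 107.3 min = 6438.0 s.
During one orbit Earth rotates (6438.0 / 86164) × 360° = 26.90°.

26.9°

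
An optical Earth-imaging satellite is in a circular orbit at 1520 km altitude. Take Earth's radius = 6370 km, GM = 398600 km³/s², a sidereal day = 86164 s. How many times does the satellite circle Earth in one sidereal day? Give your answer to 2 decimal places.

Semi-major axis a = 6370 + 1520 = 7890 km. Period T = 2π√(a³/μ) = 2π√(7890³/398600) = 6974.7 s = 116.25 min.
Orbits per sidereal day = 86164 / 6974.7 = 12.354.

12.35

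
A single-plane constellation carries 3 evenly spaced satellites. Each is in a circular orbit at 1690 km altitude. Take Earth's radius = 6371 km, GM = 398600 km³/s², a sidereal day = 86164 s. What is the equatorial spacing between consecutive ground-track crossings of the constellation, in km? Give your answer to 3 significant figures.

1120 km

Semi-major axis a = 6371 + 1690 = 8061 km. Period T = 2π√(a³/μ) = 2π√(8061³/398600) = 7202.7 s = 120.04 min.
Single-satellite node shift = (7202.7/86164) × 360° = 30.09°.
With 3 satellites evenly phased, successive equator crossings are 30.09/3 = 10.031° apart.
That is 10.031 × 111.2 = 1115 km at the equator.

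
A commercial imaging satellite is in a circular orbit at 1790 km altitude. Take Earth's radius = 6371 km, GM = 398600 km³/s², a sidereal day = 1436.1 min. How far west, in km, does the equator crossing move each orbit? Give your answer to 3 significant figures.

Semi-major axis a = 6371 + 1790 = 8161 km. Period T = 2π√(a³/μ) = 2π√(8161³/398600) = 7337.1 s = 122.29 min.
During one orbit Earth rotates (7337.1 / 86166) × 360° = 30.65°.
At the equator that is 30.65° × (2π·6371/360) km/° = 30.65 × 111.2 = 3409 km.

3410 km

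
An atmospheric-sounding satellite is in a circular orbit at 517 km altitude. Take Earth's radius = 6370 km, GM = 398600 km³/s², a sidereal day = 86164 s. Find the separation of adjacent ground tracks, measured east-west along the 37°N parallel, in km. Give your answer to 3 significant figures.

2110 km

Semi-major axis a = 6370 + 517 = 6887 km. Period T = 2π√(a³/μ) = 2π√(6887³/398600) = 5688.0 s = 94.80 min.
Node shift per orbit = (5688.0/86164) × 360° = 23.76°.
Equatorial spacing = 23.76 × 111.2 km/° = 2642 km.
At 37° latitude, spacing = 2642 × cos(37°) = 2110 km.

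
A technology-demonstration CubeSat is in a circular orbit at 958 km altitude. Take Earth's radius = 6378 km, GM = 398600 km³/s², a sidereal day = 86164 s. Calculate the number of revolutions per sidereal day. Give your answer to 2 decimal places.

13.78

Semi-major axis a = 6378 + 958 = 7336 km. Period T = 2π√(a³/μ) = 2π√(7336³/398600) = 6253.2 s = 104.22 min.
Orbits per sidereal day = 86164 / 6253.2 = 13.779.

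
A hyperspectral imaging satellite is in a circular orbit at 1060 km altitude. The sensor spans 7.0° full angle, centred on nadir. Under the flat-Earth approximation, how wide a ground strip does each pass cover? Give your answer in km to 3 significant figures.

130 km

Half-angle = 7.0°/2 = 3.5°.
Swath width ≈ 2h·tan(θ/2) = 2 × 1060 × tan(3.5°) = 129.7 km.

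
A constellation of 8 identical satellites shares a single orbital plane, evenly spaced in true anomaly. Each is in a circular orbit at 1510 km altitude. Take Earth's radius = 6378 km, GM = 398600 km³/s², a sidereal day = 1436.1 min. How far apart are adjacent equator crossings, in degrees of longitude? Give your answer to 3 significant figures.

Semi-major axis a = 6378 + 1510 = 7888 km. Period T = 2π√(a³/μ) = 2π√(7888³/398600) = 6972.1 s = 116.20 min.
Single-satellite node shift = (6972.1/86166) × 360° = 29.13°.
With 8 satellites evenly phased, successive equator crossings are 29.13/8 = 3.641° apart.

3.64°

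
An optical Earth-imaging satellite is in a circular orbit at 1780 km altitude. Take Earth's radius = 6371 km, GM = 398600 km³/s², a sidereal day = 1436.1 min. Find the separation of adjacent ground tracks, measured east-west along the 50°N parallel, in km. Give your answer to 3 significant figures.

2190 km

Semi-major axis a = 6371 + 1780 = 8151 km. Period T = 2π√(a³/μ) = 2π√(8151³/398600) = 7323.6 s = 122.06 min.
Node shift per orbit = (7323.6/86166) × 360° = 30.60°.
Equatorial spacing = 30.60 × 111.2 km/° = 3402 km.
At 50° latitude, spacing = 3402 × cos(50°) = 2187 km.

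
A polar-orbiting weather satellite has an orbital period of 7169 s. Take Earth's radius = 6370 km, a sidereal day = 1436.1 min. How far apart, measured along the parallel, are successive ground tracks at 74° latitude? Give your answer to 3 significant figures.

Node shift per orbit = (7169.0/86166) × 360° = 29.95°.
Equatorial spacing = 29.95 × 111.2 km/° = 3330 km.
At 74° latitude, spacing = 3330 × cos(74°) = 918 km.

918 km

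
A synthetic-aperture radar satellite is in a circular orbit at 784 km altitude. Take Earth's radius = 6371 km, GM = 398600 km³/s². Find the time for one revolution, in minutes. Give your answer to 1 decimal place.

100.4 min

Semi-major axis a = 6371 + 784 = 7155 km. Period T = 2π√(a³/μ) = 2π√(7155³/398600) = 6023.2 s = 100.39 min.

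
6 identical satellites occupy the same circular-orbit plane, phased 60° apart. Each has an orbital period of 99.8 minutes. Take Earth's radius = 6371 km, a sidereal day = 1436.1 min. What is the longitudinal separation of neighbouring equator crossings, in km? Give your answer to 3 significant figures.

T = 99.8 min = 5988.0 s.
Single-satellite node shift = (5988.0/86166) × 360° = 25.02°.
With 6 satellites evenly phased, successive equator crossings are 25.02/6 = 4.170° apart.
That is 4.170 × 111.2 = 464 km at the equator.

464 km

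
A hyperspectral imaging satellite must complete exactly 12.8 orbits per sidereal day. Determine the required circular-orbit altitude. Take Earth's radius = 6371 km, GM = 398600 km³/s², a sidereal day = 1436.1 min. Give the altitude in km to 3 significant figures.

1330 km

Required period T = 86166 / 12.8 = 6731.7 s.
From T = 2π√(a³/μ): a = (μ T²/4π²)^(1/3) = (398600 × 6731.7² / 4π²)^(1/3) = 7706 km.
Altitude h = a − R = 7706 − 6371 = 1335 km.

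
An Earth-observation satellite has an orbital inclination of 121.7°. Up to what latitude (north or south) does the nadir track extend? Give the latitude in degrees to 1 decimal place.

Retrograde orbit: the ground track reaches ±(180° − i) = ±(180 − 121.7) = ±58.3°.

58.3°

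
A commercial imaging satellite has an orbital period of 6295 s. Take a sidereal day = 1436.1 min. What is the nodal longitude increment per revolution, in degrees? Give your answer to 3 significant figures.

During one orbit Earth rotates (6295.0 / 86166) × 360° = 26.30°.

26.3°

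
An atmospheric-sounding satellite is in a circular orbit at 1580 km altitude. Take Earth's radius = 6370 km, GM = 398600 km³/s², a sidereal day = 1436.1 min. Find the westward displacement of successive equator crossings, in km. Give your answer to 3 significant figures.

3280 km

Semi-major axis a = 6370 + 1580 = 7950 km. Period T = 2π√(a³/μ) = 2π√(7950³/398600) = 7054.4 s = 117.57 min.
During one orbit Earth rotates (7054.4 / 86166) × 360° = 29.47°.
At the equator that is 29.47° × (2π·6370/360) km/° = 29.47 × 111.2 = 3277 km.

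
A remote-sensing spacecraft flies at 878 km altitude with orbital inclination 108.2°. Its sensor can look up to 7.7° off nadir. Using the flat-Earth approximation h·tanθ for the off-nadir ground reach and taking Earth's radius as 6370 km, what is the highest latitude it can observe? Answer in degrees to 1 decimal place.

72.9°

Retrograde orbit: the ground track reaches ±(180° − i) = ±(180 − 108.2) = ±71.8°.
Sensor half-swath on the ground ≈ 878·tan(7.7°) = 119 km = 1.07° of latitude.
Maximum observable latitude ≈ 71.8 + 1.07 = 72.9°.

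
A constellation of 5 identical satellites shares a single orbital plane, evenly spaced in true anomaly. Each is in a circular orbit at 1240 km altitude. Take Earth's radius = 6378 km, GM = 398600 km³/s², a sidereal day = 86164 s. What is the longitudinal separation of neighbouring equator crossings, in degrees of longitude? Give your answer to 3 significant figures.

Semi-major axis a = 6378 + 1240 = 7618 km. Period T = 2π√(a³/μ) = 2π√(7618³/398600) = 6617.2 s = 110.29 min.
Single-satellite node shift = (6617.2/86164) × 360° = 27.65°.
With 5 satellites evenly phased, successive equator crossings are 27.65/5 = 5.529° apart.

5.53°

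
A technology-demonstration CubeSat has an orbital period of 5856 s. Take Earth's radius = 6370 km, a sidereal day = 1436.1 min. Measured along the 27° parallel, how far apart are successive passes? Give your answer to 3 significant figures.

2420 km

Node shift per orbit = (5856.0/86166) × 360° = 24.47°.
Equatorial spacing = 24.47 × 111.2 km/° = 2720 km.
At 27° latitude, spacing = 2720 × cos(27°) = 2424 km.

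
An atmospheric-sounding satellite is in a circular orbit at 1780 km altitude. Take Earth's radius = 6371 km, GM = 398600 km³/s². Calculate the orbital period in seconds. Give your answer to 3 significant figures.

7320 seconds

Semi-major axis a = 6371 + 1780 = 8151 km. Period T = 2π√(a³/μ) = 2π√(8151³/398600) = 7323.6 s = 122.06 min.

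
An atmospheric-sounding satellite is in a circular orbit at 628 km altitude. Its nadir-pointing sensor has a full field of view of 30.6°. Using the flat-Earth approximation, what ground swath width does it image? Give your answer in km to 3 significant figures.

344 km

Half-angle = 30.6°/2 = 15.3°.
Swath width ≈ 2h·tan(θ/2) = 2 × 628 × tan(15.3°) = 343.6 km.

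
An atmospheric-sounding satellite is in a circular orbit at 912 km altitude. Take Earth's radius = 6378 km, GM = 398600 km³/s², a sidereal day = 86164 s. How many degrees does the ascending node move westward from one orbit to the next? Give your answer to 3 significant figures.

25.9°

Semi-major axis a = 6378 + 912 = 7290 km. Period T = 2π√(a³/μ) = 2π√(7290³/398600) = 6194.4 s = 103.24 min.
During one orbit Earth rotates (6194.4 / 86164) × 360° = 25.88°.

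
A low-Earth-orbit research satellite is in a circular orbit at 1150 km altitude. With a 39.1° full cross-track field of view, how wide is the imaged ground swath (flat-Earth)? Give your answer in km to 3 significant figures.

Half-angle = 39.1°/2 = 19.55°.
Swath width ≈ 2h·tan(θ/2) = 2 × 1150 × tan(19.55°) = 816.7 km.

817 km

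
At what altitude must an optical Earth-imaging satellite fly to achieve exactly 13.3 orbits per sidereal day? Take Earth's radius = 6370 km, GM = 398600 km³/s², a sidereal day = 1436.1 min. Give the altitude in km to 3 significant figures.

Required period T = 86166 / 13.3 = 6478.6 s.
From T = 2π√(a³/μ): a = (μ T²/4π²)^(1/3) = (398600 × 6478.6² / 4π²)^(1/3) = 7511 km.
Altitude h = a − R = 7511 − 6370 = 1141 km.

1140 km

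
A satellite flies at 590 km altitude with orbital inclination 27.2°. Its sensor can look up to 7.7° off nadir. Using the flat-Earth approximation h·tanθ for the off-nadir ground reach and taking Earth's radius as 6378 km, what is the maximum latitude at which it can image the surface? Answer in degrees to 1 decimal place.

27.9°

For a prograde orbit the ground track reaches latitude ±i = ±27.2°.
Sensor half-swath on the ground ≈ 590·tan(7.7°) = 80 km = 0.72° of latitude.
Maximum observable latitude ≈ 27.2 + 0.72 = 27.9°.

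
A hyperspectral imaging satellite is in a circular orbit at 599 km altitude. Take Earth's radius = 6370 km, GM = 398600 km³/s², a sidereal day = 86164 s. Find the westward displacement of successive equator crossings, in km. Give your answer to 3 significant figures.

2690 km

Semi-major axis a = 6370 + 599 = 6969 km. Period T = 2π√(a³/μ) = 2π√(6969³/398600) = 5789.8 s = 96.50 min.
During one orbit Earth rotates (5789.8 / 86164) × 360° = 24.19°.
At the equator that is 24.19° × (2π·6370/360) km/° = 24.19 × 111.2 = 2689 km.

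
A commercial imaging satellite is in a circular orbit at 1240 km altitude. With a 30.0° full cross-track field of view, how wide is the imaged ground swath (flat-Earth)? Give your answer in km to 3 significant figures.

Half-angle = 30.0°/2 = 15°.
Swath width ≈ 2h·tan(θ/2) = 2 × 1240 × tan(15°) = 664.5 km.

665 km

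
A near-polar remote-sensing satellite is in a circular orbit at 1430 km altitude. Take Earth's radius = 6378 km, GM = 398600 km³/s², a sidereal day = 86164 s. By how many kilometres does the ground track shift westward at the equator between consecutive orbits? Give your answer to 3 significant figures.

3190 km

Semi-major axis a = 6378 + 1430 = 7808 km. Period T = 2π√(a³/μ) = 2π√(7808³/398600) = 6866.3 s = 114.44 min.
During one orbit Earth rotates (6866.3 / 86164) × 360° = 28.69°.
At the equator that is 28.69° × (2π·6378/360) km/° = 28.69 × 111.3 = 3193 km.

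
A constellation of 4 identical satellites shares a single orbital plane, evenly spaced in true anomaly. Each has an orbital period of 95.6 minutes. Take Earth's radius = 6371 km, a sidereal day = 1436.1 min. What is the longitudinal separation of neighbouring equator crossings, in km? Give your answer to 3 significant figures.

T = 95.6 min = 5736.0 s.
Single-satellite node shift = (5736.0/86166) × 360° = 23.96°.
With 4 satellites evenly phased, successive equator crossings are 23.96/4 = 5.991° apart.
That is 5.991 × 111.2 = 666 km at the equator.

666 km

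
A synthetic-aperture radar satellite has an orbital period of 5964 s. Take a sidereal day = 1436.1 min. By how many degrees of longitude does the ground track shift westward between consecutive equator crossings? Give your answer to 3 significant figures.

24.9°

During one orbit Earth rotates (5964.0 / 86166) × 360° = 24.92°.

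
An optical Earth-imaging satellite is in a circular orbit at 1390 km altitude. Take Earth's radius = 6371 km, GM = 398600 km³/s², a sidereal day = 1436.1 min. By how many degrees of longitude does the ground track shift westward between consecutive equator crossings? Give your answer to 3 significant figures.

Semi-major axis a = 6371 + 1390 = 7761 km. Period T = 2π√(a³/μ) = 2π√(7761³/398600) = 6804.4 s = 113.41 min.
During one orbit Earth rotates (6804.4 / 86166) × 360° = 28.43°.

28.4°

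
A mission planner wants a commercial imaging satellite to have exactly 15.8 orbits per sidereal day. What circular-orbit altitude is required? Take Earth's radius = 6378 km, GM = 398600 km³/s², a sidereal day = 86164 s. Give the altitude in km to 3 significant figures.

Required period T = 86164 / 15.8 = 5453.4 s.
From T = 2π√(a³/μ): a = (μ T²/4π²)^(1/3) = (398600 × 5453.4² / 4π²)^(1/3) = 6696 km.
Altitude h = a − R = 6696 − 6378 = 318 km.

318 km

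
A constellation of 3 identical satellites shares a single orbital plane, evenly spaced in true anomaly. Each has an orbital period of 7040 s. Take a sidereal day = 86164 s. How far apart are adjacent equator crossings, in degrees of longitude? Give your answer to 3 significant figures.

Single-satellite node shift = (7040.0/86164) × 360° = 29.41°.
With 3 satellites evenly phased, successive equator crossings are 29.41/3 = 9.805° apart.

9.80°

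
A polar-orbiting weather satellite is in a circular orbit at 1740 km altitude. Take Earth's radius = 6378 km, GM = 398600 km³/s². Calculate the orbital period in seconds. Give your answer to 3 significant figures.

Semi-major axis a = 6378 + 1740 = 8118 km. Period T = 2π√(a³/μ) = 2π√(8118³/398600) = 7279.2 s = 121.32 min.

7280 seconds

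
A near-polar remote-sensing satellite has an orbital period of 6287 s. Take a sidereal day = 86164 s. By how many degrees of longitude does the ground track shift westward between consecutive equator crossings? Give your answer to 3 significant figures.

During one orbit Earth rotates (6287.0 / 86164) × 360° = 26.27°.

26.3°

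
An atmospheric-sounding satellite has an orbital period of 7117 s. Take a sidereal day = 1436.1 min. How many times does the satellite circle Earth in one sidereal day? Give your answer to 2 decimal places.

12.11

Orbits per sidereal day = 86166 / 7117.0 = 12.107.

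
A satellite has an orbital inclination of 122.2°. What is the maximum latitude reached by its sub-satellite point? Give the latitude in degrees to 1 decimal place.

57.8°

Retrograde orbit: the ground track reaches ±(180° − i) = ±(180 − 122.2) = ±57.8°.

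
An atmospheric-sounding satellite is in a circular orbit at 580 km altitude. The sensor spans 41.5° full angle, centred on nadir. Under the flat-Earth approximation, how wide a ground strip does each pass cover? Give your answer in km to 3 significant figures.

Half-angle = 41.5°/2 = 20.75°.
Swath width ≈ 2h·tan(θ/2) = 2 × 580 × tan(20.75°) = 439.5 km.

439 km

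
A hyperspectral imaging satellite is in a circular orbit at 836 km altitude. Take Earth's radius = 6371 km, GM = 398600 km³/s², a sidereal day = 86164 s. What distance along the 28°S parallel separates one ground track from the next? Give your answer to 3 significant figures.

Semi-major axis a = 6371 + 836 = 7207 km. Period T = 2π√(a³/μ) = 2π√(7207³/398600) = 6089.0 s = 101.48 min.
Node shift per orbit = (6089.0/86164) × 360° = 25.44°.
Equatorial spacing = 25.44 × 111.2 km/° = 2829 km.
At 28° latitude, spacing = 2829 × cos(28°) = 2498 km.

2500 km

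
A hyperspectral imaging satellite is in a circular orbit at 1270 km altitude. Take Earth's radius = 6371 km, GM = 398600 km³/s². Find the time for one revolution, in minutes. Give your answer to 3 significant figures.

111 min

Semi-major axis a = 6371 + 1270 = 7641 km. Period T = 2π√(a³/μ) = 2π√(7641³/398600) = 6647.2 s = 110.79 min.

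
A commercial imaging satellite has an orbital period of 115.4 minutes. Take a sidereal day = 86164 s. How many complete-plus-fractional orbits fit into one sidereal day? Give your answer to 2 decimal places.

12.44

T = 115.4 min = 6924.0 s.
Orbits per sidereal day = 86164 / 6924.0 = 12.444.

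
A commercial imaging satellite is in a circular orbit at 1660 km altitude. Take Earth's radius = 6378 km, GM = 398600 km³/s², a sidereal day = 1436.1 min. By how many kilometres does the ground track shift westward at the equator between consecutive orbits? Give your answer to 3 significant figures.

Semi-major axis a = 6378 + 1660 = 8038 km. Period T = 2π√(a³/μ) = 2π√(8038³/398600) = 7171.9 s = 119.53 min.
During one orbit Earth rotates (7171.9 / 86166) × 360° = 29.96°.
At the equator that is 29.96° × (2π·6378/360) km/° = 29.96 × 111.3 = 3336 km.

3340 km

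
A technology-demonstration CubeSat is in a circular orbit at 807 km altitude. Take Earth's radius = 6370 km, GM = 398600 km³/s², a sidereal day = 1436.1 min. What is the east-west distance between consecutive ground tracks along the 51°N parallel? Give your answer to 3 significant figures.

1770 km

Semi-major axis a = 6370 + 807 = 7177 km. Period T = 2π√(a³/μ) = 2π√(7177³/398600) = 6051.0 s = 100.85 min.
Node shift per orbit = (6051.0/86166) × 360° = 25.28°.
Equatorial spacing = 25.28 × 111.2 km/° = 2811 km.
At 51° latitude, spacing = 2811 × cos(51°) = 1769 km.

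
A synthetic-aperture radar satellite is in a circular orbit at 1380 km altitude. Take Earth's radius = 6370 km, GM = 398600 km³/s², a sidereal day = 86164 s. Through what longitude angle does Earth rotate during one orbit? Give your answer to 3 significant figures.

28.4°

Semi-major axis a = 6370 + 1380 = 7750 km. Period T = 2π√(a³/μ) = 2π√(7750³/398600) = 6789.9 s = 113.17 min.
During one orbit Earth rotates (6789.9 / 86164) × 360° = 28.37°.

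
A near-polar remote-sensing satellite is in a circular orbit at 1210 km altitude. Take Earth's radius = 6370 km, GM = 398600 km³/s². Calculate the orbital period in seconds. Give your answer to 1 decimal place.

Semi-major axis a = 6370 + 1210 = 7580 km. Period T = 2π√(a³/μ) = 2π√(7580³/398600) = 6567.7 s = 109.46 min.

6567.7 seconds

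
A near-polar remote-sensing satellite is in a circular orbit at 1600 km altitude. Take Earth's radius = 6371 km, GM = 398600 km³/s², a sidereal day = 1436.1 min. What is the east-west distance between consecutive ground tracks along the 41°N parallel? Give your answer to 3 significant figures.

2480 km

Semi-major axis a = 6371 + 1600 = 7971 km. Period T = 2π√(a³/μ) = 2π√(7971³/398600) = 7082.4 s = 118.04 min.
Node shift per orbit = (7082.4/86166) × 360° = 29.59°.
Equatorial spacing = 29.59 × 111.2 km/° = 3290 km.
At 41° latitude, spacing = 3290 × cos(41°) = 2483 km.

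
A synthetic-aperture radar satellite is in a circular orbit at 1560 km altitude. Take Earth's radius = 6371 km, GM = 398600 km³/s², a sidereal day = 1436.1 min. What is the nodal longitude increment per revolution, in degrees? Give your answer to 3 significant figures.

Semi-major axis a = 6371 + 1560 = 7931 km. Period T = 2π√(a³/μ) = 2π√(7931³/398600) = 7029.2 s = 117.15 min.
During one orbit Earth rotates (7029.2 / 86166) × 360° = 29.37°.

29.4°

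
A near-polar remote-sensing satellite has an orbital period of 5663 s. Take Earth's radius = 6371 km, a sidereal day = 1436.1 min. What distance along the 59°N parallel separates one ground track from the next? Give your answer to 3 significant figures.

Node shift per orbit = (5663.0/86166) × 360° = 23.66°.
Equatorial spacing = 23.66 × 111.2 km/° = 2631 km.
At 59° latitude, spacing = 2631 × cos(59°) = 1355 km.

1350 km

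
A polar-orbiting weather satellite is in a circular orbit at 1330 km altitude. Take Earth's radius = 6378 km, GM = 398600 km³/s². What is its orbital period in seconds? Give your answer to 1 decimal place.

6734.8 seconds

Semi-major axis a = 6378 + 1330 = 7708 km. Period T = 2π√(a³/μ) = 2π√(7708³/398600) = 6734.8 s = 112.25 min.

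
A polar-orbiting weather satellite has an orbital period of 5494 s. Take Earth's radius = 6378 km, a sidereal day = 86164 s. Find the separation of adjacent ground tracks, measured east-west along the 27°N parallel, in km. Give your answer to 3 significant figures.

Node shift per orbit = (5494.0/86164) × 360° = 22.95°.
Equatorial spacing = 22.95 × 111.3 km/° = 2555 km.
At 27° latitude, spacing = 2555 × cos(27°) = 2277 km.

2280 km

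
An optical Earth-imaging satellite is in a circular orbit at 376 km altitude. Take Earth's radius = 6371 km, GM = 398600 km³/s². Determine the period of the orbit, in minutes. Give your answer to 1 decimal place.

91.9 min

Semi-major axis a = 6371 + 376 = 6747 km. Period T = 2π√(a³/μ) = 2π√(6747³/398600) = 5515.4 s = 91.92 min.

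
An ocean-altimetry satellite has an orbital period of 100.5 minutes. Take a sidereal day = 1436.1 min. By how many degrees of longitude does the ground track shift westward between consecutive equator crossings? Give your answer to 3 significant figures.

T = 100.5 min = 6030.0 s.
During one orbit Earth rotates (6030.0 / 86166) × 360° = 25.19°.

25.2°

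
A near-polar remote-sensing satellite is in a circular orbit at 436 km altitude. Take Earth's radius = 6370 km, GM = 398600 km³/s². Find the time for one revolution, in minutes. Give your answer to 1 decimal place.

93.1 min

Semi-major axis a = 6370 + 436 = 6806 km. Period T = 2π√(a³/μ) = 2π√(6806³/398600) = 5587.9 s = 93.13 min.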